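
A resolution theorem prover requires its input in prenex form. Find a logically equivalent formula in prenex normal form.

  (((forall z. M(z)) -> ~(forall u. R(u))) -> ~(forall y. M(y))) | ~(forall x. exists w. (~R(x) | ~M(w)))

forall z. forall u. exists y. exists x. forall w. (M(z) & R(u) | ~M(y) | R(x) & M(w))

Eliminate → and ↔ using ¬ and ∨.
  ~(~(forall z. M(z)) | ~(forall u. R(u))) | ~(forall y. M(y)) | ~(forall x. exists w. (~R(x) | ~M(w)))
Push ¬ through the quantifiers and connectives to reach negation normal form:
  (forall z. M(z)) & (forall u. R(u)) | (exists y. ~M(y)) | (exists x. forall w. (R(x) & M(w)))
All bound variables are already distinct, so no renaming is needed.
Extract every quantifier outward, since the variables are now distinct and don't occur free across branches:
  forall z. forall u. exists y. exists x. forall w. (M(z) & R(u) | ~M(y) | R(x) & M(w))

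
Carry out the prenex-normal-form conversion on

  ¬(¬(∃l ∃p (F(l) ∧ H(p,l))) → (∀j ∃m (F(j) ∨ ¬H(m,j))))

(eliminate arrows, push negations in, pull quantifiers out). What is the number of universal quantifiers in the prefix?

3

Eliminate → and ↔ using ¬ and ∨.
  ¬(¬¬(∃l ∃p (F(l) ∧ H(p,l))) ∨ (∀j ∃m (F(j) ∨ ¬H(m,j))))
Move each ¬ inward, flipping quantifiers it crosses:
  (∀l ∀p (¬F(l) ∨ ¬H(p,l))) ∧ (∃j ∀m (¬F(j) ∧ H(m,j)))
All bound variables are already distinct, so no renaming is needed.
Finally move all quantifiers to the prefix:
  ∀l ∀p ∃j ∀m ((¬F(l) ∨ ¬H(p,l)) ∧ ¬F(j) ∧ H(m,j))
The prefix is ∀l ∀p ∃j ∀m: 3 universal, 1 existential.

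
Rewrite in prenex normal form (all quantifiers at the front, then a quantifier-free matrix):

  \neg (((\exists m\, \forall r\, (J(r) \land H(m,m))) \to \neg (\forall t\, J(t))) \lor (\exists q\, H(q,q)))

First replace A → B with ¬A ∨ B.
  \neg (\neg (\exists m\, \forall r\, (J(r) \land H(m,m))) \lor \neg (\forall t\, J(t)) \lor (\exists q\, H(q,q)))
Move each ¬ inward, flipping quantifiers it crosses:
  (\exists m\, \forall r\, (J(r) \land H(m,m))) \land (\forall t\, J(t)) \land (\forall q\, \neg H(q,q))
All bound variables are already distinct, so no renaming is needed.
Pull the quantifiers to the front (each side's bound variable is not free in the other side):
  \exists m\, \forall r\, \forall t\, \forall q\, (J(r) \land H(m,m) \land J(t) \land \neg H(q,q))

\exists m\, \forall r\, \forall t\, \forall q\, (J(r) \land H(m,m) \land J(t) \land \neg H(q,q))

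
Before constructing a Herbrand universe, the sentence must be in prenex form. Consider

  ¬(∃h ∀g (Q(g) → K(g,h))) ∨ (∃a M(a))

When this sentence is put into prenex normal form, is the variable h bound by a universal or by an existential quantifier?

Rewrite implications/biconditionals: A → B as ¬A ∨ B.
  ¬(∃h ∀g (¬Q(g) ∨ K(g,h))) ∨ (∃a M(a))
Move each ¬ inward, flipping quantifiers it crosses:
  (∀h ∃g (Q(g) ∧ ¬K(g,h))) ∨ (∃a M(a))
All bound variables are already distinct, so no renaming is needed.
Pull the quantifiers to the front (each side's bound variable is not free in the other side):
  ∀h ∃g ∃a (Q(g) ∧ ¬K(g,h) ∨ M(a))
The quantifier ∃h sits under an odd number of negations (counting the antecedent side of each →), so it flips to ∀h.

universal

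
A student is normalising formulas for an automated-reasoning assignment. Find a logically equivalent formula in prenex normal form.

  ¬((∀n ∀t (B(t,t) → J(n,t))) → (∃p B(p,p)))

∀n ∀t ∀p ((¬B(t,t) ∨ J(n,t)) ∧ ¬B(p,p))

Eliminate → and ↔ using ¬ and ∨.
  ¬(¬(∀n ∀t (¬B(t,t) ∨ J(n,t))) ∨ (∃p B(p,p)))
Drive negations inward (¬∀x A ≡ ∃x ¬A, ¬∃x A ≡ ∀x ¬A, De Morgan for ∧/∨):
  (∀n ∀t (¬B(t,t) ∨ J(n,t))) ∧ (∀p ¬B(p,p))
Finally move all quantifiers to the prefix:
  ∀n ∀t ∀p ((¬B(t,t) ∨ J(n,t)) ∧ ¬B(p,p))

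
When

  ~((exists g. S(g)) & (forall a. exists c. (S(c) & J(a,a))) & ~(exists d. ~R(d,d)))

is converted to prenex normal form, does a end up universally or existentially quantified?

Drive negations inward (¬∀x A ≡ ∃x ¬A, ¬∃x A ≡ ∀x ¬A, De Morgan for ∧/∨):
  (forall g. ~S(g)) | (exists a. forall c. (~S(c) | ~J(a,a))) | (exists d. ~R(d,d))
All bound variables are already distinct, so no renaming is needed.
Finally move all quantifiers to the prefix:
  forall g. exists a. forall c. exists d. (~S(g) | ~S(c) | ~J(a,a) | ~R(d,d))
The quantifier forall a sits under an odd number of negations, so it flips to exists a.

existential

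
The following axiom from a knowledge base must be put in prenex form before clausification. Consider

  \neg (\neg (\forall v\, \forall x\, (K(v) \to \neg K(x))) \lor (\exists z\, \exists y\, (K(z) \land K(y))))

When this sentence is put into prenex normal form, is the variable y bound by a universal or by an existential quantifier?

Rewrite implications/biconditionals: A → B as ¬A ∨ B.
  \neg (\neg (\forall v\, \forall x\, (\neg K(v) \lor \neg K(x))) \lor (\exists z\, \exists y\, (K(z) \land K(y))))
Push ¬ through the quantifiers and connectives to reach negation normal form:
  (\forall v\, \forall x\, (\neg K(v) \lor \neg K(x))) \land (\forall z\, \forall y\, (\neg K(z) \lor \neg K(y)))
All bound variables are already distinct, so no renaming is needed.
Finally move all quantifiers to the prefix:
  \forall v\, \forall x\, \forall z\, \forall y\, ((\neg K(v) \lor \neg K(x)) \land (\neg K(z) \lor \neg K(y)))
The quantifier \exists y sits under an odd number of negations (counting the antecedent side of each →), so it flips to \forall y.

universal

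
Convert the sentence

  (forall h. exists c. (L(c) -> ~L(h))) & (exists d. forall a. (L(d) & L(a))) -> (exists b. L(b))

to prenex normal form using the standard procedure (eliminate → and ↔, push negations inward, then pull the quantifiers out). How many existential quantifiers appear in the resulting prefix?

Eliminate → and ↔ using ¬ and ∨.
  ~((forall h. exists c. (~L(c) | ~L(h))) & (exists d. forall a. (L(d) & L(a)))) | (exists b. L(b))
Push ¬ through the quantifiers and connectives to reach negation normal form:
  (exists h. forall c. (L(c) & L(h))) | (forall d. exists a. (~L(d) | ~L(a))) | (exists b. L(b))
All bound variables are already distinct, so no renaming is needed.
Finally move all quantifiers to the prefix:
  exists h. forall c. forall d. exists a. exists b. (L(c) & L(h) | ~L(d) | ~L(a) | L(b))
The prefix is exists h forall c forall d exists a exists b: 2 universal, 3 existential.

3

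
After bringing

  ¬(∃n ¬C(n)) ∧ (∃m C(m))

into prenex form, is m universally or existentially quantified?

existential

Push ¬ through the quantifiers and connectives to reach negation normal form:
  (∀n C(n)) ∧ (∃m C(m))
Pull the quantifiers to the front (each side's bound variable is not free in the other side):
  ∀n ∃m (C(n) ∧ C(m))
The quantifier ∃m sits under an even number of negations, so it remains existential.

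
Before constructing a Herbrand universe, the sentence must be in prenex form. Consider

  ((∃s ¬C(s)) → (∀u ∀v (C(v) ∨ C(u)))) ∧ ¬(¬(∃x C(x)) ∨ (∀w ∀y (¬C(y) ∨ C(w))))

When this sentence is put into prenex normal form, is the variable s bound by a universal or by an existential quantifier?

First replace A → B with ¬A ∨ B.
  (¬(∃s ¬C(s)) ∨ (∀u ∀v (C(v) ∨ C(u)))) ∧ ¬(¬(∃x C(x)) ∨ (∀w ∀y (¬C(y) ∨ C(w))))
Move each ¬ inward, flipping quantifiers it crosses:
  ((∀s C(s)) ∨ (∀u ∀v (C(v) ∨ C(u)))) ∧ (∃x C(x)) ∧ (∃w ∃y (C(y) ∧ ¬C(w)))
Finally move all quantifiers to the prefix:
  ∀s ∀u ∀v ∃x ∃w ∃y ((C(s) ∨ C(v) ∨ C(u)) ∧ C(x) ∧ C(y) ∧ ¬C(w))
The quantifier ∃s sits under an odd number of negations (counting the antecedent side of each →), so it flips to ∀s.

universal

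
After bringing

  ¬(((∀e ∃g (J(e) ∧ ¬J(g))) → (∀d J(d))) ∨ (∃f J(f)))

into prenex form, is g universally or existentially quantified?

existential

Eliminate → and ↔ using ¬ and ∨.
  ¬(¬(∀e ∃g (J(e) ∧ ¬J(g))) ∨ (∀d J(d)) ∨ (∃f J(f)))
Push ¬ through the quantifiers and connectives to reach negation normal form:
  (∀e ∃g (J(e) ∧ ¬J(g))) ∧ (∃d ¬J(d)) ∧ (∀f ¬J(f))
Extract every quantifier outward, since the variables are now distinct and don't occur free across branches:
  ∀e ∃g ∃d ∀f (J(e) ∧ ¬J(g) ∧ ¬J(d) ∧ ¬J(f))
The quantifier ∃g sits under an even number of negations (counting the antecedent side of each →), so it remains existential.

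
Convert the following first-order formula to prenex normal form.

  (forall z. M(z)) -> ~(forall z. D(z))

exists z. exists w. (~M(z) | ~D(w))

First replace A → B with ¬A ∨ B.
  ~(forall z. M(z)) | ~(forall z. D(z))
Move each ¬ inward, flipping quantifiers it crosses:
  (exists z. ~M(z)) | (exists z. ~D(z))
Rename bound variables to avoid capture: z↦w.
  (exists z. ~M(z)) | (exists w. ~D(w))
Pull the quantifiers to the front (each side's bound variable is not free in the other side):
  exists z. exists w. (~M(z) | ~D(w))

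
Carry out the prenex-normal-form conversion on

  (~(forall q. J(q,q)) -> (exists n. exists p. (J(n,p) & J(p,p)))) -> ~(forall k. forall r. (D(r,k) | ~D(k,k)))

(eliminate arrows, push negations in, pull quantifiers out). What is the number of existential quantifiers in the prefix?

3

Rewrite implications/biconditionals: A → B as ¬A ∨ B.
  ~(~~(forall q. J(q,q)) | (exists n. exists p. (J(n,p) & J(p,p)))) | ~(forall k. forall r. (D(r,k) | ~D(k,k)))
Drive negations inward (¬∀x A ≡ ∃x ¬A, ¬∃x A ≡ ∀x ¬A, De Morgan for ∧/∨):
  (exists q. ~J(q,q)) & (forall n. forall p. (~J(n,p) | ~J(p,p))) | (exists k. exists r. (~D(r,k) & D(k,k)))
All bound variables are already distinct, so no renaming is needed.
Finally move all quantifiers to the prefix:
  exists q. forall n. forall p. exists k. exists r. (~J(q,q) & (~J(n,p) | ~J(p,p)) | ~D(r,k) & D(k,k))
The prefix is exists q forall n forall p exists k exists r: 2 universal, 3 existential.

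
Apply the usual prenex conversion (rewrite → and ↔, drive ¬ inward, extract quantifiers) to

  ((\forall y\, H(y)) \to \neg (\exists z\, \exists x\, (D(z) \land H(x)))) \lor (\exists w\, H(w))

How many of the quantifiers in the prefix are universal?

Rewrite implications/biconditionals: A → B as ¬A ∨ B.
  \neg (\forall y\, H(y)) \lor \neg (\exists z\, \exists x\, (D(z) \land H(x))) \lor (\exists w\, H(w))
Move each ¬ inward, flipping quantifiers it crosses:
  (\exists y\, \neg H(y)) \lor (\forall z\, \forall x\, (\neg D(z) \lor \neg H(x))) \lor (\exists w\, H(w))
Extract every quantifier outward, since the variables are now distinct and don't occur free across branches:
  \exists y\, \forall z\, \forall x\, \exists w\, (\neg H(y) \lor \neg D(z) \lor \neg H(x) \lor H(w))
The prefix is \exists y \forall z \forall x \exists w: 2 universal, 2 existential.

2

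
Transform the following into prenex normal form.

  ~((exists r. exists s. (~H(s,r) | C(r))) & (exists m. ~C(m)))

forall r. forall s. forall m. (H(s,r) & ~C(r) | C(m))

Push ¬ through the quantifiers and connectives to reach negation normal form:
  (forall r. forall s. (H(s,r) & ~C(r))) | (forall m. C(m))
All bound variables are already distinct, so no renaming is needed.
Finally move all quantifiers to the prefix:
  forall r. forall s. forall m. (H(s,r) & ~C(r) | C(m))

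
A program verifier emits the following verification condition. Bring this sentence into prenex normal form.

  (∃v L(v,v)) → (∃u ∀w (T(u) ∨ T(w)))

∀v ∃u ∀w (¬L(v,v) ∨ T(u) ∨ T(w))

First replace A → B with ¬A ∨ B.
  ¬(∃v L(v,v)) ∨ (∃u ∀w (T(u) ∨ T(w)))
Push ¬ through the quantifiers and connectives to reach negation normal form:
  (∀v ¬L(v,v)) ∨ (∃u ∀w (T(u) ∨ T(w)))
Extract every quantifier outward, since the variables are now distinct and don't occur free across branches:
  ∀v ∃u ∀w (¬L(v,v) ∨ T(u) ∨ T(w))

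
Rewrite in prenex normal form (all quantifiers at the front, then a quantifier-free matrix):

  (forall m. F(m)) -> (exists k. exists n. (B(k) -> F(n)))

Eliminate → and ↔ using ¬ and ∨.
  ~(forall m. F(m)) | (exists k. exists n. (~B(k) | F(n)))
Move each ¬ inward, flipping quantifiers it crosses:
  (exists m. ~F(m)) | (exists k. exists n. (~B(k) | F(n)))
Pull the quantifiers to the front (each side's bound variable is not free in the other side):
  exists m. exists k. exists n. (~F(m) | ~B(k) | F(n))

exists m. exists k. exists n. (~F(m) | ~B(k) | F(n))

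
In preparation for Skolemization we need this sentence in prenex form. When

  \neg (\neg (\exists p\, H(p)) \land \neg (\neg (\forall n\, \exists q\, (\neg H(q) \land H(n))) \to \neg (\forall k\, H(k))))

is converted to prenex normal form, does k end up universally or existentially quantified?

existential

Rewrite implications/biconditionals: A → B as ¬A ∨ B.
  \neg (\neg (\exists p\, H(p)) \land \neg (\neg \neg (\forall n\, \exists q\, (\neg H(q) \land H(n))) \lor \neg (\forall k\, H(k))))
Move each ¬ inward, flipping quantifiers it crosses:
  (\exists p\, H(p)) \lor (\forall n\, \exists q\, (\neg H(q) \land H(n))) \lor (\exists k\, \neg H(k))
All bound variables are already distinct, so no renaming is needed.
Extract every quantifier outward, since the variables are now distinct and don't occur free across branches:
  \exists p\, \forall n\, \exists q\, \exists k\, (H(p) \lor \neg H(q) \land H(n) \lor \neg H(k))
The quantifier \forall k sits under an odd number of negations (counting the antecedent side of each →), so it flips to \exists k.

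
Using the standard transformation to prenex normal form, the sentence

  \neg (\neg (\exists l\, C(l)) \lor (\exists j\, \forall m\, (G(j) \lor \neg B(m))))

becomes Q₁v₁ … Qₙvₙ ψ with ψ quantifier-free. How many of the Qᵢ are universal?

Move each ¬ inward, flipping quantifiers it crosses:
  (\exists l\, C(l)) \land (\forall j\, \exists m\, (\neg G(j) \land B(m)))
All bound variables are already distinct, so no renaming is needed.
Finally move all quantifiers to the prefix:
  \exists l\, \forall j\, \exists m\, (C(l) \land \neg G(j) \land B(m))
The prefix is \exists l \forall j \exists m: 1 universal, 2 existential.

1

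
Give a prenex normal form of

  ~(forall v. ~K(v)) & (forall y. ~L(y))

exists v. forall y. (K(v) & ~L(y))

Move each ¬ inward, flipping quantifiers it crosses:
  (exists v. K(v)) & (forall y. ~L(y))
Finally move all quantifiers to the prefix:
  exists v. forall y. (K(v) & ~L(y))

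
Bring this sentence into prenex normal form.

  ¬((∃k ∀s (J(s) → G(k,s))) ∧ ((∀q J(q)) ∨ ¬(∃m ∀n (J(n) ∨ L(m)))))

∀k ∃s ∃q ∃m ∀n (J(s) ∧ ¬G(k,s) ∨ ¬J(q) ∧ (J(n) ∨ L(m)))

First replace A → B with ¬A ∨ B.
  ¬((∃k ∀s (¬J(s) ∨ G(k,s))) ∧ ((∀q J(q)) ∨ ¬(∃m ∀n (J(n) ∨ L(m)))))
Move each ¬ inward, flipping quantifiers it crosses:
  (∀k ∃s (J(s) ∧ ¬G(k,s))) ∨ (∃q ¬J(q)) ∧ (∃m ∀n (J(n) ∨ L(m)))
Pull the quantifiers to the front (each side's bound variable is not free in the other side):
  ∀k ∃s ∃q ∃m ∀n (J(s) ∧ ¬G(k,s) ∨ ¬J(q) ∧ (J(n) ∨ L(m)))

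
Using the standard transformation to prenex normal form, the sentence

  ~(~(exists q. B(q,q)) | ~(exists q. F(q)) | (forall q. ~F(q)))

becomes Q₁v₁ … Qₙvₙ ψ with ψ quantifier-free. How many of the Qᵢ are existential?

Move each ¬ inward, flipping quantifiers it crosses:
  (exists q. B(q,q)) & (exists q. F(q)) & (exists q. F(q))
Standardize variables apart so no two quantifiers bind the same name: q↦u1, q↦x.
  (exists q. B(q,q)) & (exists u1. F(u1)) & (exists x. F(x))
Pull the quantifiers to the front (each side's bound variable is not free in the other side):
  exists q. exists u1. exists x. (B(q,q) & F(u1) & F(x))
The prefix is exists q exists u1 exists x: 0 universal, 3 existential.

3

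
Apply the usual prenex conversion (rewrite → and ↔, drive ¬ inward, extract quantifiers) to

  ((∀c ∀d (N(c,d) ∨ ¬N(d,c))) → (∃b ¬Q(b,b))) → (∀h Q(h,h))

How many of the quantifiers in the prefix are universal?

4

First replace A → B with ¬A ∨ B.
  ¬(¬(∀c ∀d (N(c,d) ∨ ¬N(d,c))) ∨ (∃b ¬Q(b,b))) ∨ (∀h Q(h,h))
Drive negations inward (¬∀x A ≡ ∃x ¬A, ¬∃x A ≡ ∀x ¬A, De Morgan for ∧/∨):
  (∀c ∀d (N(c,d) ∨ ¬N(d,c))) ∧ (∀b Q(b,b)) ∨ (∀h Q(h,h))
Pull the quantifiers to the front (each side's bound variable is not free in the other side):
  ∀c ∀d ∀b ∀h ((N(c,d) ∨ ¬N(d,c)) ∧ Q(b,b) ∨ Q(h,h))
The prefix is ∀c ∀d ∀b ∀h: 4 universal, 0 existential.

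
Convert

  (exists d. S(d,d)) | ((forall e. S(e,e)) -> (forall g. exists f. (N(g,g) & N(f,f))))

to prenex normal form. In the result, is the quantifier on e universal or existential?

First replace A → B with ¬A ∨ B.
  (exists d. S(d,d)) | ~(forall e. S(e,e)) | (forall g. exists f. (N(g,g) & N(f,f)))
Push ¬ through the quantifiers and connectives to reach negation normal form:
  (exists d. S(d,d)) | (exists e. ~S(e,e)) | (forall g. exists f. (N(g,g) & N(f,f)))
All bound variables are already distinct, so no renaming is needed.
Extract every quantifier outward, since the variables are now distinct and don't occur free across branches:
  exists d. exists e. forall g. exists f. (S(d,d) | ~S(e,e) | N(g,g) & N(f,f))
The quantifier forall e sits under an odd number of negations (counting the antecedent side of each →), so it flips to exists e.

existential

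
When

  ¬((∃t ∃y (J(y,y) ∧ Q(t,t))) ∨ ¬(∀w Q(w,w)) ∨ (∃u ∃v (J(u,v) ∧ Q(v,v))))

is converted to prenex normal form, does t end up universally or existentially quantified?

Drive negations inward (¬∀x A ≡ ∃x ¬A, ¬∃x A ≡ ∀x ¬A, De Morgan for ∧/∨):
  (∀t ∀y (¬J(y,y) ∨ ¬Q(t,t))) ∧ (∀w Q(w,w)) ∧ (∀u ∀v (¬J(u,v) ∨ ¬Q(v,v)))
Pull the quantifiers to the front (each side's bound variable is not free in the other side):
  ∀t ∀y ∀w ∀u ∀v ((¬J(y,y) ∨ ¬Q(t,t)) ∧ Q(w,w) ∧ (¬J(u,v) ∨ ¬Q(v,v)))
The quantifier ∃t sits under an odd number of negations, so it flips to ∀t.

universal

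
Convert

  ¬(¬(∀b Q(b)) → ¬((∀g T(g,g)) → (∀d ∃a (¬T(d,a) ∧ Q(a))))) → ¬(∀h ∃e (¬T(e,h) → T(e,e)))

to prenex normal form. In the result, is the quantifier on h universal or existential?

existential

Rewrite implications/biconditionals: A → B as ¬A ∨ B.
  ¬¬(¬¬(∀b Q(b)) ∨ ¬(¬(∀g T(g,g)) ∨ (∀d ∃a (¬T(d,a) ∧ Q(a))))) ∨ ¬(∀h ∃e (¬¬T(e,h) ∨ T(e,e)))
Drive negations inward (¬∀x A ≡ ∃x ¬A, ¬∃x A ≡ ∀x ¬A, De Morgan for ∧/∨):
  (∀b Q(b)) ∨ (∀g T(g,g)) ∧ (∃d ∀a (T(d,a) ∨ ¬Q(a))) ∨ (∃h ∀e (¬T(e,h) ∧ ¬T(e,e)))
Extract every quantifier outward, since the variables are now distinct and don't occur free across branches:
  ∀b ∀g ∃d ∀a ∃h ∀e (Q(b) ∨ T(g,g) ∧ (T(d,a) ∨ ¬Q(a)) ∨ ¬T(e,h) ∧ ¬T(e,e))
The quantifier ∀h sits under an odd number of negations (counting the antecedent side of each →), so it flips to ∃h.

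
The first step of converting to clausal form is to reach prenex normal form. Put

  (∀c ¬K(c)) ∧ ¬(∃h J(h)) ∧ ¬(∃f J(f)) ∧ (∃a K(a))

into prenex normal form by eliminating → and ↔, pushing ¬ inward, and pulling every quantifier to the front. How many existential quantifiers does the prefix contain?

Push ¬ through the quantifiers and connectives to reach negation normal form:
  (∀c ¬K(c)) ∧ (∀h ¬J(h)) ∧ (∀f ¬J(f)) ∧ (∃a K(a))
Pull the quantifiers to the front (each side's bound variable is not free in the other side):
  ∀c ∀h ∀f ∃a (¬K(c) ∧ ¬J(h) ∧ ¬J(f) ∧ K(a))
The prefix is ∀c ∀h ∀f ∃a: 3 universal, 1 existential.

1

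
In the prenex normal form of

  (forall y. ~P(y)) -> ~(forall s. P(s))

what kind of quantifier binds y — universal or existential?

Rewrite implications/biconditionals: A → B as ¬A ∨ B.
  ~(forall y. ~P(y)) | ~(forall s. P(s))
Move each ¬ inward, flipping quantifiers it crosses:
  (exists y. P(y)) | (exists s. ~P(s))
Finally move all quantifiers to the prefix:
  exists y. exists s. (P(y) | ~P(s))
The quantifier forall y sits under an odd number of negations (counting the antecedent side of each →), so it flips to exists y.

existential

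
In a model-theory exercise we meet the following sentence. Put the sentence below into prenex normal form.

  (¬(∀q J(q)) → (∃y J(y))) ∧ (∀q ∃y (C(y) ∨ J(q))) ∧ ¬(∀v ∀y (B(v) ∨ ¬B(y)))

Eliminate → and ↔ using ¬ and ∨.
  (¬¬(∀q J(q)) ∨ (∃y J(y))) ∧ (∀q ∃y (C(y) ∨ J(q))) ∧ ¬(∀v ∀y (B(v) ∨ ¬B(y)))
Push ¬ through the quantifiers and connectives to reach negation normal form:
  ((∀q J(q)) ∨ (∃y J(y))) ∧ (∀q ∃y (C(y) ∨ J(q))) ∧ (∃v ∃y (¬B(v) ∧ B(y)))
Rename bound variables to avoid capture: q↦a, y↦b, y↦p.
  ((∀q J(q)) ∨ (∃y J(y))) ∧ (∀a ∃b (C(b) ∨ J(a))) ∧ (∃v ∃p (¬B(v) ∧ B(p)))
Pull the quantifiers to the front (each side's bound variable is not free in the other side):
  ∀q ∃y ∀a ∃b ∃v ∃p ((J(q) ∨ J(y)) ∧ (C(b) ∨ J(a)) ∧ ¬B(v) ∧ B(p))

∀q ∃y ∀a ∃b ∃v ∃p ((J(q) ∨ J(y)) ∧ (C(b) ∨ J(a)) ∧ ¬B(v) ∧ B(p))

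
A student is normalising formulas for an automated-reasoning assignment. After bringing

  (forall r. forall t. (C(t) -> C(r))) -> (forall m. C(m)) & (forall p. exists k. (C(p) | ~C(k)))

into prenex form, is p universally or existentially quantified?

universal

First replace A → B with ¬A ∨ B.
  ~(forall r. forall t. (~C(t) | C(r))) | (forall m. C(m)) & (forall p. exists k. (C(p) | ~C(k)))
Push ¬ through the quantifiers and connectives to reach negation normal form:
  (exists r. exists t. (C(t) & ~C(r))) | (forall m. C(m)) & (forall p. exists k. (C(p) | ~C(k)))
All bound variables are already distinct, so no renaming is needed.
Finally move all quantifiers to the prefix:
  exists r. exists t. forall m. forall p. exists k. (C(t) & ~C(r) | C(m) & (C(p) | ~C(k)))
The quantifier forall p sits under an even number of negations (counting the antecedent side of each →), so it remains universal.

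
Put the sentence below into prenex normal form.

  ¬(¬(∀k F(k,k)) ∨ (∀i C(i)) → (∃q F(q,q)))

∃k ∀i ∀q ((¬F(k,k) ∨ C(i)) ∧ ¬F(q,q))

First replace A → B with ¬A ∨ B.
  ¬(¬(¬(∀k F(k,k)) ∨ (∀i C(i))) ∨ (∃q F(q,q)))
Drive negations inward (¬∀x A ≡ ∃x ¬A, ¬∃x A ≡ ∀x ¬A, De Morgan for ∧/∨):
  ((∃k ¬F(k,k)) ∨ (∀i C(i))) ∧ (∀q ¬F(q,q))
Finally move all quantifiers to the prefix:
  ∃k ∀i ∀q ((¬F(k,k) ∨ C(i)) ∧ ¬F(q,q))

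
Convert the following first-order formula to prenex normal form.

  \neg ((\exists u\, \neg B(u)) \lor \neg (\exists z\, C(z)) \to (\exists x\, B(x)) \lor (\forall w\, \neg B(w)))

\exists u\, \forall z\, \forall x\, \exists w\, ((\neg B(u) \lor \neg C(z)) \land \neg B(x) \land B(w))

First replace A → B with ¬A ∨ B.
  \neg (\neg ((\exists u\, \neg B(u)) \lor \neg (\exists z\, C(z))) \lor (\exists x\, B(x)) \lor (\forall w\, \neg B(w)))
Push ¬ through the quantifiers and connectives to reach negation normal form:
  ((\exists u\, \neg B(u)) \lor (\forall z\, \neg C(z))) \land (\forall x\, \neg B(x)) \land (\exists w\, B(w))
Pull the quantifiers to the front (each side's bound variable is not free in the other side):
  \exists u\, \forall z\, \forall x\, \exists w\, ((\neg B(u) \lor \neg C(z)) \land \neg B(x) \land B(w))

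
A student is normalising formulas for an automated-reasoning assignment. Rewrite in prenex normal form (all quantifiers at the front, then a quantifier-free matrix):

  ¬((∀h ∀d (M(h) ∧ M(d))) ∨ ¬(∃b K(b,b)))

∃h ∃d ∃b ((¬M(h) ∨ ¬M(d)) ∧ K(b,b))

Drive negations inward (¬∀x A ≡ ∃x ¬A, ¬∃x A ≡ ∀x ¬A, De Morgan for ∧/∨):
  (∃h ∃d (¬M(h) ∨ ¬M(d))) ∧ (∃b K(b,b))
All bound variables are already distinct, so no renaming is needed.
Pull the quantifiers to the front (each side's bound variable is not free in the other side):
  ∃h ∃d ∃b ((¬M(h) ∨ ¬M(d)) ∧ K(b,b))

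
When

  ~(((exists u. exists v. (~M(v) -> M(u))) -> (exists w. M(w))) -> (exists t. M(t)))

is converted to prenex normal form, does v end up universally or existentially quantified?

universal

First replace A → B with ¬A ∨ B.
  ~(~(~(exists u. exists v. (~~M(v) | M(u))) | (exists w. M(w))) | (exists t. M(t)))
Drive negations inward (¬∀x A ≡ ∃x ¬A, ¬∃x A ≡ ∀x ¬A, De Morgan for ∧/∨):
  ((forall u. forall v. (~M(v) & ~M(u))) | (exists w. M(w))) & (forall t. ~M(t))
All bound variables are already distinct, so no renaming is needed.
Finally move all quantifiers to the prefix:
  forall u. forall v. exists w. forall t. ((~M(v) & ~M(u) | M(w)) & ~M(t))
The quantifier exists v sits under an odd number of negations (counting the antecedent side of each →), so it flips to forall v.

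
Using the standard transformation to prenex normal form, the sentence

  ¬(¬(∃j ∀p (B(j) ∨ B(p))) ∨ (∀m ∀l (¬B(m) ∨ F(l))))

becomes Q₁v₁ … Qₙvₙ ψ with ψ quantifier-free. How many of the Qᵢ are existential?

3

Push ¬ through the quantifiers and connectives to reach negation normal form:
  (∃j ∀p (B(j) ∨ B(p))) ∧ (∃m ∃l (B(m) ∧ ¬F(l)))
All bound variables are already distinct, so no renaming is needed.
Pull the quantifiers to the front (each side's bound variable is not free in the other side):
  ∃j ∀p ∃m ∃l ((B(j) ∨ B(p)) ∧ B(m) ∧ ¬F(l))
The prefix is ∃j ∀p ∃m ∃l: 1 universal, 3 existential.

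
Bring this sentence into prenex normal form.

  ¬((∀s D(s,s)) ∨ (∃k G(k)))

∃s ∀k (¬D(s,s) ∧ ¬G(k))

Push ¬ through the quantifiers and connectives to reach negation normal form:
  (∃s ¬D(s,s)) ∧ (∀k ¬G(k))
Finally move all quantifiers to the prefix:
  ∃s ∀k (¬D(s,s) ∧ ¬G(k))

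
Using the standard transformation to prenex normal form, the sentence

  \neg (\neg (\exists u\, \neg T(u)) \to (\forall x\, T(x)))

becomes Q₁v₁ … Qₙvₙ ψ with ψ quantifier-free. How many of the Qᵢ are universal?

1

Eliminate → and ↔ using ¬ and ∨.
  \neg (\neg \neg (\exists u\, \neg T(u)) \lor (\forall x\, T(x)))
Push ¬ through the quantifiers and connectives to reach negation normal form:
  (\forall u\, T(u)) \land (\exists x\, \neg T(x))
All bound variables are already distinct, so no renaming is needed.
Finally move all quantifiers to the prefix:
  \forall u\, \exists x\, (T(u) \land \neg T(x))
The prefix is \forall u \exists x: 1 universal, 1 existential.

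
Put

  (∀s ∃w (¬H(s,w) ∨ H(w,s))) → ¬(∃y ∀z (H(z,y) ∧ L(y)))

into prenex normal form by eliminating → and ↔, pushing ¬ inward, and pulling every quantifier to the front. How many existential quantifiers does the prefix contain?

First replace A → B with ¬A ∨ B.
  ¬(∀s ∃w (¬H(s,w) ∨ H(w,s))) ∨ ¬(∃y ∀z (H(z,y) ∧ L(y)))
Push ¬ through the quantifiers and connectives to reach negation normal form:
  (∃s ∀w (H(s,w) ∧ ¬H(w,s))) ∨ (∀y ∃z (¬H(z,y) ∨ ¬L(y)))
All bound variables are already distinct, so no renaming is needed.
Finally move all quantifiers to the prefix:
  ∃s ∀w ∀y ∃z (H(s,w) ∧ ¬H(w,s) ∨ ¬H(z,y) ∨ ¬L(y))
The prefix is ∃s ∀w ∀y ∃z: 2 universal, 2 existential.

2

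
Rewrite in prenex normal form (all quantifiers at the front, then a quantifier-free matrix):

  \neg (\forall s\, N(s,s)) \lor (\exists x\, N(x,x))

\exists s\, \exists x\, (\neg N(s,s) \lor N(x,x))

Drive negations inward (¬∀x A ≡ ∃x ¬A, ¬∃x A ≡ ∀x ¬A, De Morgan for ∧/∨):
  (\exists s\, \neg N(s,s)) \lor (\exists x\, N(x,x))
Extract every quantifier outward, since the variables are now distinct and don't occur free across branches:
  \exists s\, \exists x\, (\neg N(s,s) \lor N(x,x))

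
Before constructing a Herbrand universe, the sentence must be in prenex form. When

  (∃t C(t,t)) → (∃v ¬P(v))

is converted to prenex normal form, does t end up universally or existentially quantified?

Rewrite implications/biconditionals: A → B as ¬A ∨ B.
  ¬(∃t C(t,t)) ∨ (∃v ¬P(v))
Drive negations inward (¬∀x A ≡ ∃x ¬A, ¬∃x A ≡ ∀x ¬A, De Morgan for ∧/∨):
  (∀t ¬C(t,t)) ∨ (∃v ¬P(v))
All bound variables are already distinct, so no renaming is needed.
Pull the quantifiers to the front (each side's bound variable is not free in the other side):
  ∀t ∃v (¬C(t,t) ∨ ¬P(v))
The quantifier ∃t sits under an odd number of negations (counting the antecedent side of each →), so it flips to ∀t.

universal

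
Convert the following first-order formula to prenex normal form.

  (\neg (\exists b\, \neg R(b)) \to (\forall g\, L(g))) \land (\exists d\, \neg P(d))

Eliminate → and ↔ using ¬ and ∨.
  (\neg \neg (\exists b\, \neg R(b)) \lor (\forall g\, L(g))) \land (\exists d\, \neg P(d))
Drive negations inward (¬∀x A ≡ ∃x ¬A, ¬∃x A ≡ ∀x ¬A, De Morgan for ∧/∨):
  ((\exists b\, \neg R(b)) \lor (\forall g\, L(g))) \land (\exists d\, \neg P(d))
Pull the quantifiers to the front (each side's bound variable is not free in the other side):
  \exists b\, \forall g\, \exists d\, ((\neg R(b) \lor L(g)) \land \neg P(d))

\exists b\, \forall g\, \exists d\, ((\neg R(b) \lor L(g)) \land \neg P(d))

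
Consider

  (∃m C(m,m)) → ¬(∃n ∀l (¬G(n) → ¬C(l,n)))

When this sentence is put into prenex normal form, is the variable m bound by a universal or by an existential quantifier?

Eliminate → and ↔ using ¬ and ∨.
  ¬(∃m C(m,m)) ∨ ¬(∃n ∀l (¬¬G(n) ∨ ¬C(l,n)))
Move each ¬ inward, flipping quantifiers it crosses:
  (∀m ¬C(m,m)) ∨ (∀n ∃l (¬G(n) ∧ C(l,n)))
All bound variables are already distinct, so no renaming is needed.
Extract every quantifier outward, since the variables are now distinct and don't occur free across branches:
  ∀m ∀n ∃l (¬C(m,m) ∨ ¬G(n) ∧ C(l,n))
The quantifier ∃m sits under an odd number of negations (counting the antecedent side of each →), so it flips to ∀m.

universal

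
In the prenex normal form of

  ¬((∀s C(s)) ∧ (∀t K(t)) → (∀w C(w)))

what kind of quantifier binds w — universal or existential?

existential

Eliminate → and ↔ using ¬ and ∨.
  ¬(¬((∀s C(s)) ∧ (∀t K(t))) ∨ (∀w C(w)))
Move each ¬ inward, flipping quantifiers it crosses:
  (∀s C(s)) ∧ (∀t K(t)) ∧ (∃w ¬C(w))
All bound variables are already distinct, so no renaming is needed.
Pull the quantifiers to the front (each side's bound variable is not free in the other side):
  ∀s ∀t ∃w (C(s) ∧ K(t) ∧ ¬C(w))
The quantifier ∀w sits under an odd number of negations (counting the antecedent side of each →), so it flips to ∃w.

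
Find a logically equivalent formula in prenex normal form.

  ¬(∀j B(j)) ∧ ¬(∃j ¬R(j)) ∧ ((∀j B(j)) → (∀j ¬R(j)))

First replace A → B with ¬A ∨ B.
  ¬(∀j B(j)) ∧ ¬(∃j ¬R(j)) ∧ (¬(∀j B(j)) ∨ (∀j ¬R(j)))
Push ¬ through the quantifiers and connectives to reach negation normal form:
  (∃j ¬B(j)) ∧ (∀j R(j)) ∧ ((∃j ¬B(j)) ∨ (∀j ¬R(j)))
Give each quantifier a distinct variable: j↦x, j↦p, j↦t.
  (∃j ¬B(j)) ∧ (∀x R(x)) ∧ ((∃p ¬B(p)) ∨ (∀t ¬R(t)))
Extract every quantifier outward, since the variables are now distinct and don't occur free across branches:
  ∃j ∀x ∃p ∀t (¬B(j) ∧ R(x) ∧ (¬B(p) ∨ ¬R(t)))

∃j ∀x ∃p ∀t (¬B(j) ∧ R(x) ∧ (¬B(p) ∨ ¬R(t)))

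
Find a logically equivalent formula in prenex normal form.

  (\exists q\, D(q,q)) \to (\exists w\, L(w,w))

Rewrite implications/biconditionals: A → B as ¬A ∨ B.
  \neg (\exists q\, D(q,q)) \lor (\exists w\, L(w,w))
Move each ¬ inward, flipping quantifiers it crosses:
  (\forall q\, \neg D(q,q)) \lor (\exists w\, L(w,w))
All bound variables are already distinct, so no renaming is needed.
Extract every quantifier outward, since the variables are now distinct and don't occur free across branches:
  \forall q\, \exists w\, (\neg D(q,q) \lor L(w,w))

\forall q\, \exists w\, (\neg D(q,q) \lor L(w,w))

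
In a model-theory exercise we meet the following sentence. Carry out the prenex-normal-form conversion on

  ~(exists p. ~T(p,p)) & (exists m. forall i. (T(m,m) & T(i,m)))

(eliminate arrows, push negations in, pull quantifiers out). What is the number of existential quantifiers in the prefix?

Move each ¬ inward, flipping quantifiers it crosses:
  (forall p. T(p,p)) & (exists m. forall i. (T(m,m) & T(i,m)))
Extract every quantifier outward, since the variables are now distinct and don't occur free across branches:
  forall p. exists m. forall i. (T(p,p) & T(m,m) & T(i,m))
The prefix is forall p exists m forall i: 2 universal, 1 existential.

1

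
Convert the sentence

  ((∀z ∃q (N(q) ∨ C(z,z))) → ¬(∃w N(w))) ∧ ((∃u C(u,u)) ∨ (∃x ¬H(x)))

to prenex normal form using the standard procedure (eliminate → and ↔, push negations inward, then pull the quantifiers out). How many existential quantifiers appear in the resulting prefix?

3

Eliminate → and ↔ using ¬ and ∨.
  (¬(∀z ∃q (N(q) ∨ C(z,z))) ∨ ¬(∃w N(w))) ∧ ((∃u C(u,u)) ∨ (∃x ¬H(x)))
Move each ¬ inward, flipping quantifiers it crosses:
  ((∃z ∀q (¬N(q) ∧ ¬C(z,z))) ∨ (∀w ¬N(w))) ∧ ((∃u C(u,u)) ∨ (∃x ¬H(x)))
All bound variables are already distinct, so no renaming is needed.
Pull the quantifiers to the front (each side's bound variable is not free in the other side):
  ∃z ∀q ∀w ∃u ∃x ((¬N(q) ∧ ¬C(z,z) ∨ ¬N(w)) ∧ (C(u,u) ∨ ¬H(x)))
The prefix is ∃z ∀q ∀w ∃u ∃x: 2 universal, 3 existential.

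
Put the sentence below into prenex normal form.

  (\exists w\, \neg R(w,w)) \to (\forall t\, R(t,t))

\forall w\, \forall t\, (R(w,w) \lor R(t,t))

Eliminate → and ↔ using ¬ and ∨.
  \neg (\exists w\, \neg R(w,w)) \lor (\forall t\, R(t,t))
Drive negations inward (¬∀x A ≡ ∃x ¬A, ¬∃x A ≡ ∀x ¬A, De Morgan for ∧/∨):
  (\forall w\, R(w,w)) \lor (\forall t\, R(t,t))
Finally move all quantifiers to the prefix:
  \forall w\, \forall t\, (R(w,w) \lor R(t,t))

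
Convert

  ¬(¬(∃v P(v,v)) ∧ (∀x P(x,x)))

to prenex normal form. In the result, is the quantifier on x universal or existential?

Drive negations inward (¬∀x A ≡ ∃x ¬A, ¬∃x A ≡ ∀x ¬A, De Morgan for ∧/∨):
  (∃v P(v,v)) ∨ (∃x ¬P(x,x))
All bound variables are already distinct, so no renaming is needed.
Extract every quantifier outward, since the variables are now distinct and don't occur free across branches:
  ∃v ∃x (P(v,v) ∨ ¬P(x,x))
The quantifier ∀x sits under an odd number of negations, so it flips to ∃x.

existential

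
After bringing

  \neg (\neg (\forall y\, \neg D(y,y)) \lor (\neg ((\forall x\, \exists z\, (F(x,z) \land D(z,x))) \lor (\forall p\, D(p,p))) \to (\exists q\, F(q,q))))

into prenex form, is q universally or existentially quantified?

universal

Eliminate → and ↔ using ¬ and ∨.
  \neg (\neg (\forall y\, \neg D(y,y)) \lor \neg \neg ((\forall x\, \exists z\, (F(x,z) \land D(z,x))) \lor (\forall p\, D(p,p))) \lor (\exists q\, F(q,q)))
Push ¬ through the quantifiers and connectives to reach negation normal form:
  (\forall y\, \neg D(y,y)) \land (\exists x\, \forall z\, (\neg F(x,z) \lor \neg D(z,x))) \land (\exists p\, \neg D(p,p)) \land (\forall q\, \neg F(q,q))
Extract every quantifier outward, since the variables are now distinct and don't occur free across branches:
  \forall y\, \exists x\, \forall z\, \exists p\, \forall q\, (\neg D(y,y) \land (\neg F(x,z) \lor \neg D(z,x)) \land \neg D(p,p) \land \neg F(q,q))
The quantifier \exists q sits under an odd number of negations (counting the antecedent side of each →), so it flips to \forall q.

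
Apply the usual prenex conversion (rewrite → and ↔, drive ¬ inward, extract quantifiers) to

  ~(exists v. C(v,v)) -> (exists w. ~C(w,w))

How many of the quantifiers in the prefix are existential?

2

First replace A → B with ¬A ∨ B.
  ~~(exists v. C(v,v)) | (exists w. ~C(w,w))
Move each ¬ inward, flipping quantifiers it crosses:
  (exists v. C(v,v)) | (exists w. ~C(w,w))
Extract every quantifier outward, since the variables are now distinct and don't occur free across branches:
  exists v. exists w. (C(v,v) | ~C(w,w))
The prefix is exists v exists w: 0 universal, 2 existential.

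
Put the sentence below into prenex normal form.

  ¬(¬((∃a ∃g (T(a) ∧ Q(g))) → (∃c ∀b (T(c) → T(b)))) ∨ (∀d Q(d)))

First replace A → B with ¬A ∨ B.
  ¬(¬(¬(∃a ∃g (T(a) ∧ Q(g))) ∨ (∃c ∀b (¬T(c) ∨ T(b)))) ∨ (∀d Q(d)))
Push ¬ through the quantifiers and connectives to reach negation normal form:
  ((∀a ∀g (¬T(a) ∨ ¬Q(g))) ∨ (∃c ∀b (¬T(c) ∨ T(b)))) ∧ (∃d ¬Q(d))
All bound variables are already distinct, so no renaming is needed.
Pull the quantifiers to the front (each side's bound variable is not free in the other side):
  ∀a ∀g ∃c ∀b ∃d ((¬T(a) ∨ ¬Q(g) ∨ ¬T(c) ∨ T(b)) ∧ ¬Q(d))

∀a ∀g ∃c ∀b ∃d ((¬T(a) ∨ ¬Q(g) ∨ ¬T(c) ∨ T(b)) ∧ ¬Q(d))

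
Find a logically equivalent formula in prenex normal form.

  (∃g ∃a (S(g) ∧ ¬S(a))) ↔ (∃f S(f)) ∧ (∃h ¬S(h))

Eliminate → and ↔ using ¬ and ∨; A ↔ B as (¬A ∨ B) ∧ (¬B ∨ A).
  (¬(∃g ∃a (S(g) ∧ ¬S(a))) ∨ (∃f S(f)) ∧ (∃h ¬S(h))) ∧ (¬((∃f S(f)) ∧ (∃h ¬S(h))) ∨ (∃g ∃a (S(g) ∧ ¬S(a))))
Push ¬ through the quantifiers and connectives to reach negation normal form:
  ((∀g ∀a (¬S(g) ∨ S(a))) ∨ (∃f S(f)) ∧ (∃h ¬S(h))) ∧ ((∀f ¬S(f)) ∨ (∀h S(h)) ∨ (∃g ∃a (S(g) ∧ ¬S(a))))
Give each quantifier a distinct variable: f↦v1, h↦w, g↦u, a↦c.
  ((∀g ∀a (¬S(g) ∨ S(a))) ∨ (∃f S(f)) ∧ (∃h ¬S(h))) ∧ ((∀v1 ¬S(v1)) ∨ (∀w S(w)) ∨ (∃u ∃c (S(u) ∧ ¬S(c))))
Pull the quantifiers to the front (each side's bound variable is not free in the other side):
  ∀g ∀a ∃f ∃h ∀v1 ∀w ∃u ∃c ((¬S(g) ∨ S(a) ∨ S(f) ∧ ¬S(h)) ∧ (¬S(v1) ∨ S(w) ∨ S(u) ∧ ¬S(c)))

∀g ∀a ∃f ∃h ∀v1 ∀w ∃u ∃c ((¬S(g) ∨ S(a) ∨ S(f) ∧ ¬S(h)) ∧ (¬S(v1) ∨ S(w) ∨ S(u) ∧ ¬S(c)))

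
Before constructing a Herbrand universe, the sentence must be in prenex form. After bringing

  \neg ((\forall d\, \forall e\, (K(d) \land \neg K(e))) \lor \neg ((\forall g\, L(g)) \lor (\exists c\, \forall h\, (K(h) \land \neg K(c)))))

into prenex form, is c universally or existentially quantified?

Drive negations inward (¬∀x A ≡ ∃x ¬A, ¬∃x A ≡ ∀x ¬A, De Morgan for ∧/∨):
  (\exists d\, \exists e\, (\neg K(d) \lor K(e))) \land ((\forall g\, L(g)) \lor (\exists c\, \forall h\, (K(h) \land \neg K(c))))
Finally move all quantifiers to the prefix:
  \exists d\, \exists e\, \forall g\, \exists c\, \forall h\, ((\neg K(d) \lor K(e)) \land (L(g) \lor K(h) \land \neg K(c)))
The quantifier \exists c sits under an even number of negations, so it remains existential.

existential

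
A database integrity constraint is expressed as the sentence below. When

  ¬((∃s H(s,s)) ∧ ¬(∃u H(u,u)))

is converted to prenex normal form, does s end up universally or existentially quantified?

Push ¬ through the quantifiers and connectives to reach negation normal form:
  (∀s ¬H(s,s)) ∨ (∃u H(u,u))
All bound variables are already distinct, so no renaming is needed.
Extract every quantifier outward, since the variables are now distinct and don't occur free across branches:
  ∀s ∃u (¬H(s,s) ∨ H(u,u))
The quantifier ∃s sits under an odd number of negations, so it flips to ∀s.

universal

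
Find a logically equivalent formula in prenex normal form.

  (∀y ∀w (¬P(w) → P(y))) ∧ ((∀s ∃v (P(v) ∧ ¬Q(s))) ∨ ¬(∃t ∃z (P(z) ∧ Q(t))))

∀y ∀w ∀s ∃v ∀t ∀z ((P(w) ∨ P(y)) ∧ (P(v) ∧ ¬Q(s) ∨ ¬P(z) ∨ ¬Q(t)))

First replace A → B with ¬A ∨ B.
  (∀y ∀w (¬¬P(w) ∨ P(y))) ∧ ((∀s ∃v (P(v) ∧ ¬Q(s))) ∨ ¬(∃t ∃z (P(z) ∧ Q(t))))
Move each ¬ inward, flipping quantifiers it crosses:
  (∀y ∀w (P(w) ∨ P(y))) ∧ ((∀s ∃v (P(v) ∧ ¬Q(s))) ∨ (∀t ∀z (¬P(z) ∨ ¬Q(t))))
All bound variables are already distinct, so no renaming is needed.
Extract every quantifier outward, since the variables are now distinct and don't occur free across branches:
  ∀y ∀w ∀s ∃v ∀t ∀z ((P(w) ∨ P(y)) ∧ (P(v) ∧ ¬Q(s) ∨ ¬P(z) ∨ ¬Q(t)))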